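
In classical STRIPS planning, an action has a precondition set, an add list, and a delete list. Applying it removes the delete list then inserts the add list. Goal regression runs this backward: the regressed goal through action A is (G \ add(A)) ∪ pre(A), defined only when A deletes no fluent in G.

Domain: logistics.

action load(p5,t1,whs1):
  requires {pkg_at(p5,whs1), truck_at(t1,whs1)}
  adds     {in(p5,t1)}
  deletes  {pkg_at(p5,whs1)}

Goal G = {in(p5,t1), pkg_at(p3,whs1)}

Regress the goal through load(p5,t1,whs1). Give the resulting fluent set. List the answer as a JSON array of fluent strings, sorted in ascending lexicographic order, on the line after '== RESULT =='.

Compute (G \ add) ∪ pre:
  G ∩ del = {}  (empty — regression defined)
  G \ add = {in(p5,t1), pkg_at(p3,whs1)} \ {in(p5,t1)} = {pkg_at(p3,whs1)}
  ∪ pre   = {pkg_at(p3,whs1)} ∪ {pkg_at(p5,whs1), truck_at(t1,whs1)}
          = {pkg_at(p3,whs1), pkg_at(p5,whs1), truck_at(t1,whs1)}

== RESULT ==
["pkg_at(p3,whs1)", "pkg_at(p5,whs1)", "truck_at(t1,whs1)"]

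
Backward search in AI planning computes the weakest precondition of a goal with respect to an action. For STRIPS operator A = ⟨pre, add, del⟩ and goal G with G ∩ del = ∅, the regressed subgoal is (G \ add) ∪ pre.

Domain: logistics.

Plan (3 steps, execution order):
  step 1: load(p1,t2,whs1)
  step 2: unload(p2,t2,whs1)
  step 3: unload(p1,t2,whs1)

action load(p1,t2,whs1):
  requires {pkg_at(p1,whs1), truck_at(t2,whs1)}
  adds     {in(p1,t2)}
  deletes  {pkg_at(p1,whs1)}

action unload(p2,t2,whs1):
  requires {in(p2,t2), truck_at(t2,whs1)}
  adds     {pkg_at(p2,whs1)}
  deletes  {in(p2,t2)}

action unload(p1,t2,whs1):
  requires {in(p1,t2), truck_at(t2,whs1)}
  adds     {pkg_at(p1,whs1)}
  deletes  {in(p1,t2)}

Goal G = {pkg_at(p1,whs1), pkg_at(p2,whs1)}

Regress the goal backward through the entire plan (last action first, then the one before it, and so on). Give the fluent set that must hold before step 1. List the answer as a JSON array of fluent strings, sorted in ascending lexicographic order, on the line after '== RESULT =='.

Work backward from the goal:
  through step 3 (unload(p1,t2,whs1)): drop {pkg_at(p1,whs1)}, keep {pkg_at(p2,whs1)}, require {in(p1,t2), truck_at(t2,whs1)}
    → {in(p1,t2), pkg_at(p2,whs1), truck_at(t2,whs1)}
  through step 2 (unload(p2,t2,whs1)): drop {pkg_at(p2,whs1)}, keep {in(p1,t2), truck_at(t2,whs1)}, require {in(p2,t2), truck_at(t2,whs1)}
    → {in(p1,t2), in(p2,t2), truck_at(t2,whs1)}
  through step 1 (load(p1,t2,whs1)): drop {in(p1,t2)}, keep {in(p2,t2), truck_at(t2,whs1)}, require {pkg_at(p1,whs1), truck_at(t2,whs1)}
    → {in(p2,t2), pkg_at(p1,whs1), truck_at(t2,whs1)}

== RESULT ==
["in(p2,t2)", "pkg_at(p1,whs1)", "truck_at(t2,whs1)"]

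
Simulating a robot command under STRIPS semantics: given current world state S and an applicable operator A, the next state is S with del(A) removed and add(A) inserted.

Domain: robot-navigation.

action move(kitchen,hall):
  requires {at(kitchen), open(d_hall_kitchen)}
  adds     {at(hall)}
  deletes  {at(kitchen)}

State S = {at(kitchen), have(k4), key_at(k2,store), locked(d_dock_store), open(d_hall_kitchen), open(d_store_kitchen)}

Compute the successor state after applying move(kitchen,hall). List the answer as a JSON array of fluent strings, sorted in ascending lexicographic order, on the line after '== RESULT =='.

Progress:
  pre ⊆ S: {at(kitchen), open(d_hall_kitchen)} ⊆ S  — applicable
  S \ del = {have(k4), key_at(k2,store), locked(d_dock_store), open(d_hall_kitchen), open(d_store_kitchen)}
  ∪ add   = {at(hall), have(k4), key_at(k2,store), locked(d_dock_store), open(d_hall_kitchen), open(d_store_kitchen)}

== RESULT ==
["at(hall)", "have(k4)", "key_at(k2,store)", "locked(d_dock_store)", "open(d_hall_kitchen)", "open(d_store_kitchen)"]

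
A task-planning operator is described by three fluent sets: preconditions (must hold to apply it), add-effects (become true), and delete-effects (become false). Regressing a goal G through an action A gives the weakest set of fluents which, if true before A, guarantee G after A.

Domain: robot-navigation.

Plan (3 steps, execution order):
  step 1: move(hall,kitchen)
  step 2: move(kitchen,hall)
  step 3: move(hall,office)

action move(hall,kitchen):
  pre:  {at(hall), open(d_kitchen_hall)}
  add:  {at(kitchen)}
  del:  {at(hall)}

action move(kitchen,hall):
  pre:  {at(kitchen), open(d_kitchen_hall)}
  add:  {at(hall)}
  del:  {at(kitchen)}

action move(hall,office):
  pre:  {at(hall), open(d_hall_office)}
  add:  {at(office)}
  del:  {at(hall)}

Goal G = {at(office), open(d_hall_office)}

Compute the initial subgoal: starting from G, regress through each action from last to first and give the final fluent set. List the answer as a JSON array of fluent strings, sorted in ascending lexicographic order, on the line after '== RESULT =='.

Regress step by step:
  through step 3 (move(hall,office)): drop {at(office)}, keep {open(d_hall_office)}, require {at(hall), open(d_hall_office)}
    → {at(hall), open(d_hall_office)}
  through step 2 (move(kitchen,hall)): drop {at(hall)}, keep {open(d_hall_office)}, require {at(kitchen), open(d_kitchen_hall)}
    → {at(kitchen), open(d_hall_office), open(d_kitchen_hall)}
  through step 1 (move(hall,kitchen)): drop {at(kitchen)}, keep {open(d_hall_office), open(d_kitchen_hall)}, require {at(hall), open(d_kitchen_hall)}
    → {at(hall), open(d_hall_office), open(d_kitchen_hall)}

== RESULT ==
["at(hall)", "open(d_hall_office)", "open(d_kitchen_hall)"]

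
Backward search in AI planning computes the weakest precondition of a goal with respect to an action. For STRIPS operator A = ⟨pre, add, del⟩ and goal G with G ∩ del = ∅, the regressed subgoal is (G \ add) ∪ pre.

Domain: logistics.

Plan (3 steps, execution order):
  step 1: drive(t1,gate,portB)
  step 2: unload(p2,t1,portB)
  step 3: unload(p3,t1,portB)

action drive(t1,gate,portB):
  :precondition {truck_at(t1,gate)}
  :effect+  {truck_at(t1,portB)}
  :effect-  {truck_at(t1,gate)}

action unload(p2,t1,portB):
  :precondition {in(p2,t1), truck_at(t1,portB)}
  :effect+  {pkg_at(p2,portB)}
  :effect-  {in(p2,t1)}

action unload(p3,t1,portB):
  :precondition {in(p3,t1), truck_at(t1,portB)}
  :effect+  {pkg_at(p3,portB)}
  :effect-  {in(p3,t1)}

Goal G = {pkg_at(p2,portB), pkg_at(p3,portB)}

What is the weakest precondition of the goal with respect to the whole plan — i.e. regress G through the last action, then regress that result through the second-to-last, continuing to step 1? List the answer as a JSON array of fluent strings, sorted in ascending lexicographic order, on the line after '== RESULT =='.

Regress step by step:
  through step 3 (unload(p3,t1,portB)): drop {pkg_at(p3,portB)}, keep {pkg_at(p2,portB)}, require {in(p3,t1), truck_at(t1,portB)}
    → {in(p3,t1), pkg_at(p2,portB), truck_at(t1,portB)}
  through step 2 (unload(p2,t1,portB)): drop {pkg_at(p2,portB)}, keep {in(p3,t1), truck_at(t1,portB)}, require {in(p2,t1), truck_at(t1,portB)}
    → {in(p2,t1), in(p3,t1), truck_at(t1,portB)}
  through step 1 (drive(t1,gate,portB)): drop {truck_at(t1,portB)}, keep {in(p2,t1), in(p3,t1)}, require {truck_at(t1,gate)}
    → {in(p2,t1), in(p3,t1), truck_at(t1,gate)}

== RESULT ==
["in(p2,t1)", "in(p3,t1)", "truck_at(t1,gate)"]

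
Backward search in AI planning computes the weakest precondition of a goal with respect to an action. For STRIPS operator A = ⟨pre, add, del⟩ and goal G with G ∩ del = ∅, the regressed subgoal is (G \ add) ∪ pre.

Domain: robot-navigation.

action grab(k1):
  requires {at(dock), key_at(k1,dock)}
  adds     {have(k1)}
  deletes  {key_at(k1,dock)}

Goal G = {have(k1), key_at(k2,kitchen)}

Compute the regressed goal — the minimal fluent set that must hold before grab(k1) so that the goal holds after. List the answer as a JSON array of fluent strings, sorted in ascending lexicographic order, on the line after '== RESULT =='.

Regress:
  G ∩ del = {}  (empty — regression defined)
  G \ add = {have(k1), key_at(k2,kitchen)} \ {have(k1)} = {key_at(k2,kitchen)}
  ∪ pre   = {key_at(k2,kitchen)} ∪ {at(dock), key_at(k1,dock)}
          = {at(dock), key_at(k1,dock), key_at(k2,kitchen)}

== RESULT ==
["at(dock)", "key_at(k1,dock)", "key_at(k2,kitchen)"]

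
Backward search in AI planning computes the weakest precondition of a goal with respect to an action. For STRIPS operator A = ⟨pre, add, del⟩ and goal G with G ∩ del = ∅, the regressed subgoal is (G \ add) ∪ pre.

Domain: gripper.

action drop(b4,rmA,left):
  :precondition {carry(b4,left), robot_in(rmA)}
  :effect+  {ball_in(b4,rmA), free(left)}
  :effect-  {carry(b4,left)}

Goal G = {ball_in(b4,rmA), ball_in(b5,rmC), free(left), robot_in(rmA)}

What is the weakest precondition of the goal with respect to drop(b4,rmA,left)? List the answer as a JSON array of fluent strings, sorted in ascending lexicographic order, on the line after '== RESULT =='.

Compute (G \ add) ∪ pre:
  G ∩ del = {}  (empty — regression defined)
  G \ add = {ball_in(b4,rmA), ball_in(b5,rmC), free(left), robot_in(rmA)} \ {ball_in(b4,rmA), free(left)} = {ball_in(b5,rmC), robot_in(rmA)}
  ∪ pre   = {ball_in(b5,rmC), robot_in(rmA)} ∪ {carry(b4,left), robot_in(rmA)}
          = {ball_in(b5,rmC), carry(b4,left), robot_in(rmA)}

== RESULT ==
["ball_in(b5,rmC)", "carry(b4,left)", "robot_in(rmA)"]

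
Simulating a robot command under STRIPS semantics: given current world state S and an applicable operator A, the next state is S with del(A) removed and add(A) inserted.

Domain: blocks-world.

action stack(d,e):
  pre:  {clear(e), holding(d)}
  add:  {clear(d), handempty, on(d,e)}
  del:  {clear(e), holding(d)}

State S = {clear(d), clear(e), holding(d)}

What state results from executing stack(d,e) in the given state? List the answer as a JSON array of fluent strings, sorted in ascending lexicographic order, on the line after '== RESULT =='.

Compute (S \ del) ∪ add:
  pre ⊆ S: {clear(e), holding(d)} ⊆ S  — applicable
  S \ del = {clear(d)}
  ∪ add   = {clear(d), handempty, on(d,e)}

== RESULT ==
["clear(d)", "handempty", "on(d,e)"]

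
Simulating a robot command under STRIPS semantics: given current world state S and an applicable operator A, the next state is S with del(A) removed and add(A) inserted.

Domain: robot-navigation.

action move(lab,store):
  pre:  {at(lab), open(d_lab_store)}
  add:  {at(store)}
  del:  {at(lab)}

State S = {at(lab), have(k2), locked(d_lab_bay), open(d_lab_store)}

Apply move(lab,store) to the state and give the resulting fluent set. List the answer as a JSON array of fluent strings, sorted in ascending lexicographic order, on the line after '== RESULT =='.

Progress:
  pre ⊆ S: {at(lab), open(d_lab_store)} ⊆ S  — applicable
  S \ del = {have(k2), locked(d_lab_bay), open(d_lab_store)}
  ∪ add   = {at(store), have(k2), locked(d_lab_bay), open(d_lab_store)}

== RESULT ==
["at(store)", "have(k2)", "locked(d_lab_bay)", "open(d_lab_store)"]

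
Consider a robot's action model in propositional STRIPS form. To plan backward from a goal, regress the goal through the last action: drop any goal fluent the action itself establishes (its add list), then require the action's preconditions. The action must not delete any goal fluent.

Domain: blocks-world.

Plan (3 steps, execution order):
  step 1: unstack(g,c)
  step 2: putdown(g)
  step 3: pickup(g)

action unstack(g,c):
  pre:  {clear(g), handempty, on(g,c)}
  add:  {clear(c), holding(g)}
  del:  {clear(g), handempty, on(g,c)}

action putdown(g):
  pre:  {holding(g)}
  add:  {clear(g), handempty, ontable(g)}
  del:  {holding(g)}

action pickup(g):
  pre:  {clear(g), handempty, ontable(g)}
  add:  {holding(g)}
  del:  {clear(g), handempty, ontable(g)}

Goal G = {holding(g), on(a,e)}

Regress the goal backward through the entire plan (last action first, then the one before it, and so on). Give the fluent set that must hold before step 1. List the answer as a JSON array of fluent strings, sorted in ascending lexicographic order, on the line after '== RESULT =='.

Regress step by step:
  through step 3 (pickup(g)): drop {holding(g)}, keep {on(a,e)}, require {clear(g), handempty, ontable(g)}
    → {clear(g), handempty, on(a,e), ontable(g)}
  through step 2 (putdown(g)): drop {clear(g), handempty, ontable(g)}, keep {on(a,e)}, require {holding(g)}
    → {holding(g), on(a,e)}
  through step 1 (unstack(g,c)): drop {holding(g)}, keep {on(a,e)}, require {clear(g), handempty, on(g,c)}
    → {clear(g), handempty, on(a,e), on(g,c)}

== RESULT ==
["clear(g)", "handempty", "on(a,e)", "on(g,c)"]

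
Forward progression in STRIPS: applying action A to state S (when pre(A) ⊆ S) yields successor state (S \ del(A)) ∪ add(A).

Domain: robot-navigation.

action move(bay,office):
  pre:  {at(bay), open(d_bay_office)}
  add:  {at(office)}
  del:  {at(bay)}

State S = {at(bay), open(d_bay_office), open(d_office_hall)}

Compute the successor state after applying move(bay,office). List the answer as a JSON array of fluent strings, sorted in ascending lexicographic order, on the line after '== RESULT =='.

Compute (S \ del) ∪ add:
  pre ⊆ S: {at(bay), open(d_bay_office)} ⊆ S  — applicable
  S \ del = {open(d_bay_office), open(d_office_hall)}
  ∪ add   = {at(office), open(d_bay_office), open(d_office_hall)}

== RESULT ==
["at(office)", "open(d_bay_office)", "open(d_office_hall)"]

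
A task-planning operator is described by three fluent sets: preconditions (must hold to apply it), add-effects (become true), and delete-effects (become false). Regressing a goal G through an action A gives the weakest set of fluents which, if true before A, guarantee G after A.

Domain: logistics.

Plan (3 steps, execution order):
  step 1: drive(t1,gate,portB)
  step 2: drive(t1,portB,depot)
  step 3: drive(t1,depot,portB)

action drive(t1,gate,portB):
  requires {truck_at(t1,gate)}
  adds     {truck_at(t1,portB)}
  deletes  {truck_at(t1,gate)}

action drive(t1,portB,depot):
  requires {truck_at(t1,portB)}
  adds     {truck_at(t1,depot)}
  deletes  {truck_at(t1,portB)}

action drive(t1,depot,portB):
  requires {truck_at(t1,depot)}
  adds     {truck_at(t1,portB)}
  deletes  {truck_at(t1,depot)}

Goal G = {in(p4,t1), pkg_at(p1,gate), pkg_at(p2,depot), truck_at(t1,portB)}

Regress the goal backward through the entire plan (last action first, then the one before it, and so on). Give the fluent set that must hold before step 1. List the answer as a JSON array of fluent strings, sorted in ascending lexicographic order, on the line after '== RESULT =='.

Work backward from the goal:
  through step 3 (drive(t1,depot,portB)): drop {truck_at(t1,portB)}, keep {in(p4,t1), pkg_at(p1,gate), pkg_at(p2,depot)}, require {truck_at(t1,depot)}
    → {in(p4,t1), pkg_at(p1,gate), pkg_at(p2,depot), truck_at(t1,depot)}
  through step 2 (drive(t1,portB,depot)): drop {truck_at(t1,depot)}, keep {in(p4,t1), pkg_at(p1,gate), pkg_at(p2,depot)}, require {truck_at(t1,portB)}
    → {in(p4,t1), pkg_at(p1,gate), pkg_at(p2,depot), truck_at(t1,portB)}
  through step 1 (drive(t1,gate,portB)): drop {truck_at(t1,portB)}, keep {in(p4,t1), pkg_at(p1,gate), pkg_at(p2,depot)}, require {truck_at(t1,gate)}
    → {in(p4,t1), pkg_at(p1,gate), pkg_at(p2,depot), truck_at(t1,gate)}

== RESULT ==
["in(p4,t1)", "pkg_at(p1,gate)", "pkg_at(p2,depot)", "truck_at(t1,gate)"]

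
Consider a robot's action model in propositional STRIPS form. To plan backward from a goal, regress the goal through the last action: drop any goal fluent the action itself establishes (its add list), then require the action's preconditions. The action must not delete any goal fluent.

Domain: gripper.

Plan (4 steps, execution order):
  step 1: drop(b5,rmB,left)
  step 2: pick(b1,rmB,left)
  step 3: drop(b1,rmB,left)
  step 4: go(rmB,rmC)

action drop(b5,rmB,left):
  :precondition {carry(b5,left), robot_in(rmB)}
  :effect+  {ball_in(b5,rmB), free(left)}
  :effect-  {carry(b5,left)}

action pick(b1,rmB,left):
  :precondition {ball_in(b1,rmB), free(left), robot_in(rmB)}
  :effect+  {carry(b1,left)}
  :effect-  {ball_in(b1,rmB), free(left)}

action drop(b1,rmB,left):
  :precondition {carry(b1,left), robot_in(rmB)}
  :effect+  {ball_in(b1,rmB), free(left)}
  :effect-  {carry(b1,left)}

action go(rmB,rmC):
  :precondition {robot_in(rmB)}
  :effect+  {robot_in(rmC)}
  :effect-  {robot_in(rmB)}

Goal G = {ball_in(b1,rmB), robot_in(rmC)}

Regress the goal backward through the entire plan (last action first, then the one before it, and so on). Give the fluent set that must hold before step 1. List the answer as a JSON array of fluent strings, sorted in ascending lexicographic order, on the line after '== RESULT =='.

Regress step by step:
  through step 4 (go(rmB,rmC)): drop {robot_in(rmC)}, keep {ball_in(b1,rmB)}, require {robot_in(rmB)}
    → {ball_in(b1,rmB), robot_in(rmB)}
  through step 3 (drop(b1,rmB,left)): drop {ball_in(b1,rmB)}, keep {robot_in(rmB)}, require {carry(b1,left), robot_in(rmB)}
    → {carry(b1,left), robot_in(rmB)}
  through step 2 (pick(b1,rmB,left)): drop {carry(b1,left)}, keep {robot_in(rmB)}, require {ball_in(b1,rmB), free(left), robot_in(rmB)}
    → {ball_in(b1,rmB), free(left), robot_in(rmB)}
  through step 1 (drop(b5,rmB,left)): drop {free(left)}, keep {ball_in(b1,rmB), robot_in(rmB)}, require {carry(b5,left), robot_in(rmB)}
    → {ball_in(b1,rmB), carry(b5,left), robot_in(rmB)}

== RESULT ==
["ball_in(b1,rmB)", "carry(b5,left)", "robot_in(rmB)"]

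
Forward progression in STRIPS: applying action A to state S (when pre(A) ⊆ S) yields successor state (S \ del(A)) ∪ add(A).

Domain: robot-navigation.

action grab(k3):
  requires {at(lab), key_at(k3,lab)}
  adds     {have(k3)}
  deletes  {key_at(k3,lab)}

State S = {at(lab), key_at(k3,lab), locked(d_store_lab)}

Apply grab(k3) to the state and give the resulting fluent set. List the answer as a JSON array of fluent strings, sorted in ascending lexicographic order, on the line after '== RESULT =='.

Compute (S \ del) ∪ add:
  pre ⊆ S: {at(lab), key_at(k3,lab)} ⊆ S  — applicable
  S \ del = {at(lab), locked(d_store_lab)}
  ∪ add   = {at(lab), have(k3), locked(d_store_lab)}

== RESULT ==
["at(lab)", "have(k3)", "locked(d_store_lab)"]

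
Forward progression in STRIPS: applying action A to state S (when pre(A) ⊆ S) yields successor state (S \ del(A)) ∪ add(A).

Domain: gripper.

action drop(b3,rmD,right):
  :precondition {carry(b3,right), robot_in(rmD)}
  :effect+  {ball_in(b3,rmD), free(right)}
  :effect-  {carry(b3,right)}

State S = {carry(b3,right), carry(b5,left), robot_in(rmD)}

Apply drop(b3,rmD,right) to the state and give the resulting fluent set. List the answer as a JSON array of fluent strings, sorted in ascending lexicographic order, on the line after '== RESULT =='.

Progress:
  pre ⊆ S: {carry(b3,right), robot_in(rmD)} ⊆ S  — applicable
  S \ del = {carry(b5,left), robot_in(rmD)}
  ∪ add   = {ball_in(b3,rmD), carry(b5,left), free(right), robot_in(rmD)}

== RESULT ==
["ball_in(b3,rmD)", "carry(b5,left)", "free(right)", "robot_in(rmD)"]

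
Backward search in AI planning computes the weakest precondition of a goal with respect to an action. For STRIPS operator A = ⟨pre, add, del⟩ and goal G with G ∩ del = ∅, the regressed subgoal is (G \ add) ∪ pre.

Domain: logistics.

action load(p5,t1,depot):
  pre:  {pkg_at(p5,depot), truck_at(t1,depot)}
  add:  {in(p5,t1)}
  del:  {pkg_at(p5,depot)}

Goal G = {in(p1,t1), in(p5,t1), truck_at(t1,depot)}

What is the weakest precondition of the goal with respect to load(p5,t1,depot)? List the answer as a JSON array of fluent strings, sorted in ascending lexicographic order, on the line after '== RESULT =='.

Compute (G \ add) ∪ pre:
  G ∩ del = {}  (empty — regression defined)
  G \ add = {in(p1,t1), in(p5,t1), truck_at(t1,depot)} \ {in(p5,t1)} = {in(p1,t1), truck_at(t1,depot)}
  ∪ pre   = {in(p1,t1), truck_at(t1,depot)} ∪ {pkg_at(p5,depot), truck_at(t1,depot)}
          = {in(p1,t1), pkg_at(p5,depot), truck_at(t1,depot)}

== RESULT ==
["in(p1,t1)", "pkg_at(p5,depot)", "truck_at(t1,depot)"]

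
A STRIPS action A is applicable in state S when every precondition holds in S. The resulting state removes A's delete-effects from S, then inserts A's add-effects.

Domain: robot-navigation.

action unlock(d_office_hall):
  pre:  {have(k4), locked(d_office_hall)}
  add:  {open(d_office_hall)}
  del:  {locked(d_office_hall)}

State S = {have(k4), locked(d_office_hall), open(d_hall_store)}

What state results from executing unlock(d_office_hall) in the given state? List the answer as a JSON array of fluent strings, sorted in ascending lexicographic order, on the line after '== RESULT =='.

Progress:
  pre ⊆ S: {have(k4), locked(d_office_hall)} ⊆ S  — applicable
  S \ del = {have(k4), open(d_hall_store)}
  ∪ add   = {have(k4), open(d_hall_store), open(d_office_hall)}

== RESULT ==
["have(k4)", "open(d_hall_store)", "open(d_office_hall)"]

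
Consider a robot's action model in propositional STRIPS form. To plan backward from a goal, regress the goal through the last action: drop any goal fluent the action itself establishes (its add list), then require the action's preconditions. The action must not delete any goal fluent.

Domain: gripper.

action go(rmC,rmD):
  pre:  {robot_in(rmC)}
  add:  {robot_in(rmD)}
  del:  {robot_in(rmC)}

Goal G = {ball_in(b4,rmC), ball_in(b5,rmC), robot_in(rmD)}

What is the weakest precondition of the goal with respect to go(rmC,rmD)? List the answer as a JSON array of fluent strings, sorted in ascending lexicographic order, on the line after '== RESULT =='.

Compute (G \ add) ∪ pre:
  G ∩ del = {}  (empty — regression defined)
  G \ add = {ball_in(b4,rmC), ball_in(b5,rmC), robot_in(rmD)} \ {robot_in(rmD)} = {ball_in(b4,rmC), ball_in(b5,rmC)}
  ∪ pre   = {ball_in(b4,rmC), ball_in(b5,rmC)} ∪ {robot_in(rmC)}
          = {ball_in(b4,rmC), ball_in(b5,rmC), robot_in(rmC)}

== RESULT ==
["ball_in(b4,rmC)", "ball_in(b5,rmC)", "robot_in(rmC)"]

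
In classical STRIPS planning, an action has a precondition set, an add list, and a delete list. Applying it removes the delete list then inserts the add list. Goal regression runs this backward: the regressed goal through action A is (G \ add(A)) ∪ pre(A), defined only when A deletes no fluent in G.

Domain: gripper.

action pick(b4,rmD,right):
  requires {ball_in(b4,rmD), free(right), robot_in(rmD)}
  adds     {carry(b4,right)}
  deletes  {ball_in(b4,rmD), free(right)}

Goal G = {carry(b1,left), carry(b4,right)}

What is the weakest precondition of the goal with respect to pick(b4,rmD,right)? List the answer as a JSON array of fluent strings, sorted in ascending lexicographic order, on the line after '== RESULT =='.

Regress:
  G ∩ del = {}  (empty — regression defined)
  G \ add = {carry(b1,left), carry(b4,right)} \ {carry(b4,right)} = {carry(b1,left)}
  ∪ pre   = {carry(b1,left)} ∪ {ball_in(b4,rmD), free(right), robot_in(rmD)}
          = {ball_in(b4,rmD), carry(b1,left), free(right), robot_in(rmD)}

== RESULT ==
["ball_in(b4,rmD)", "carry(b1,left)", "free(right)", "robot_in(rmD)"]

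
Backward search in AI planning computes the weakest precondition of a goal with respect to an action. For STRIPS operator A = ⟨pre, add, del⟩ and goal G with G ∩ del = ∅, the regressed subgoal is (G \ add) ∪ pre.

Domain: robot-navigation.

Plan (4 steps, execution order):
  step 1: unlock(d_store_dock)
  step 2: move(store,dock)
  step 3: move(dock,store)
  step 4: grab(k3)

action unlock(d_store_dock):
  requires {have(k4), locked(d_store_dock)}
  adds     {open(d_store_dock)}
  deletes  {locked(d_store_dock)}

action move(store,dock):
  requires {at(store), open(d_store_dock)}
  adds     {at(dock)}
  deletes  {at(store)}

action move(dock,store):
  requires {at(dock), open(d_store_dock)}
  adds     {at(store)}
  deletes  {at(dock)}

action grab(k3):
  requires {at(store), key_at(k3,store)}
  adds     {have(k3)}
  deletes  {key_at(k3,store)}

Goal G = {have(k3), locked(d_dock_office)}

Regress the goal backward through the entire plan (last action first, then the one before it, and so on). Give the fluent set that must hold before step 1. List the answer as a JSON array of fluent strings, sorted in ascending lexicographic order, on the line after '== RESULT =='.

Regress step by step:
  through step 4 (grab(k3)): drop {have(k3)}, keep {locked(d_dock_office)}, require {at(store), key_at(k3,store)}
    → {at(store), key_at(k3,store), locked(d_dock_office)}
  through step 3 (move(dock,store)): drop {at(store)}, keep {key_at(k3,store), locked(d_dock_office)}, require {at(dock), open(d_store_dock)}
    → {at(dock), key_at(k3,store), locked(d_dock_office), open(d_store_dock)}
  through step 2 (move(store,dock)): drop {at(dock)}, keep {key_at(k3,store), locked(d_dock_office), open(d_store_dock)}, require {at(store), open(d_store_dock)}
    → {at(store), key_at(k3,store), locked(d_dock_office), open(d_store_dock)}
  through step 1 (unlock(d_store_dock)): drop {open(d_store_dock)}, keep {at(store), key_at(k3,store), locked(d_dock_office)}, require {have(k4), locked(d_store_dock)}
    → {at(store), have(k4), key_at(k3,store), locked(d_dock_office), locked(d_store_dock)}

== RESULT ==
["at(store)", "have(k4)", "key_at(k3,store)", "locked(d_dock_office)", "locked(d_store_dock)"]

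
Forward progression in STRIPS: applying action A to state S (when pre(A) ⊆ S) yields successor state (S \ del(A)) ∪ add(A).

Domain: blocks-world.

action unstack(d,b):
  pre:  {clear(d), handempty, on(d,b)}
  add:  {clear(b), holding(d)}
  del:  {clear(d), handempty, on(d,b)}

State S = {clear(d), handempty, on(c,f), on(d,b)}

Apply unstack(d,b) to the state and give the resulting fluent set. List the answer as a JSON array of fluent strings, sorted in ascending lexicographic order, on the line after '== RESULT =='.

Compute (S \ del) ∪ add:
  pre ⊆ S: {clear(d), handempty, on(d,b)} ⊆ S  — applicable
  S \ del = {on(c,f)}
  ∪ add   = {clear(b), holding(d), on(c,f)}

== RESULT ==
["clear(b)", "holding(d)", "on(c,f)"]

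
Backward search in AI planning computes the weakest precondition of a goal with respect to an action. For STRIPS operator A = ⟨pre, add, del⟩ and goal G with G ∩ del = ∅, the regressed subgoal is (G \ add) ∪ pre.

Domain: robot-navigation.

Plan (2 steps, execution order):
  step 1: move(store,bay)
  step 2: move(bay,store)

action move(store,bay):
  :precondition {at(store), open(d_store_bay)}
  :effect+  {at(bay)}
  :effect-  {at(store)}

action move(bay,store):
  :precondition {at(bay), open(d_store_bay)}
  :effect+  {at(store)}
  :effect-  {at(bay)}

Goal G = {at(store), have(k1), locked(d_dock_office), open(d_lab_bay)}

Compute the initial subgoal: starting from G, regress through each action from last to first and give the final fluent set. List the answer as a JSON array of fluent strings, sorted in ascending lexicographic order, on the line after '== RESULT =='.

Regress step by step:
  through step 2 (move(bay,store)): drop {at(store)}, keep {have(k1), locked(d_dock_office), open(d_lab_bay)}, require {at(bay), open(d_store_bay)}
    → {at(bay), have(k1), locked(d_dock_office), open(d_lab_bay), open(d_store_bay)}
  through step 1 (move(store,bay)): drop {at(bay)}, keep {have(k1), locked(d_dock_office), open(d_lab_bay), open(d_store_bay)}, require {at(store), open(d_store_bay)}
    → {at(store), have(k1), locked(d_dock_office), open(d_lab_bay), open(d_store_bay)}

== RESULT ==
["at(store)", "have(k1)", "locked(d_dock_office)", "open(d_lab_bay)", "open(d_store_bay)"]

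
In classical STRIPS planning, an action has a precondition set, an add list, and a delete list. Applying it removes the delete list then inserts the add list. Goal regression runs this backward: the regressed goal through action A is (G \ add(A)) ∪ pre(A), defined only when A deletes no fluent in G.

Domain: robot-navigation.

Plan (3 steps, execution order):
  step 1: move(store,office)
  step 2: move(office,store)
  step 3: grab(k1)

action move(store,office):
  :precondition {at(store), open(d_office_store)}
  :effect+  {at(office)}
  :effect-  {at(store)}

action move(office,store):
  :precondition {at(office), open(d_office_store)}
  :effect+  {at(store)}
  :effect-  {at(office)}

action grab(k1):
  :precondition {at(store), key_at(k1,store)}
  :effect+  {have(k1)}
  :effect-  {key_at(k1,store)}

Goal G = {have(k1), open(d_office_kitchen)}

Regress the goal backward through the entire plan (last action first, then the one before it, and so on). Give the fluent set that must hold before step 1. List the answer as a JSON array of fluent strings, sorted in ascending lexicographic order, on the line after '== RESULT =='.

Regress step by step:
  through step 3 (grab(k1)): drop {have(k1)}, keep {open(d_office_kitchen)}, require {at(store), key_at(k1,store)}
    → {at(store), key_at(k1,store), open(d_office_kitchen)}
  through step 2 (move(office,store)): drop {at(store)}, keep {key_at(k1,store), open(d_office_kitchen)}, require {at(office), open(d_office_store)}
    → {at(office), key_at(k1,store), open(d_office_kitchen), open(d_office_store)}
  through step 1 (move(store,office)): drop {at(office)}, keep {key_at(k1,store), open(d_office_kitchen), open(d_office_store)}, require {at(store), open(d_office_store)}
    → {at(store), key_at(k1,store), open(d_office_kitchen), open(d_office_store)}

== RESULT ==
["at(store)", "key_at(k1,store)", "open(d_office_kitchen)", "open(d_office_store)"]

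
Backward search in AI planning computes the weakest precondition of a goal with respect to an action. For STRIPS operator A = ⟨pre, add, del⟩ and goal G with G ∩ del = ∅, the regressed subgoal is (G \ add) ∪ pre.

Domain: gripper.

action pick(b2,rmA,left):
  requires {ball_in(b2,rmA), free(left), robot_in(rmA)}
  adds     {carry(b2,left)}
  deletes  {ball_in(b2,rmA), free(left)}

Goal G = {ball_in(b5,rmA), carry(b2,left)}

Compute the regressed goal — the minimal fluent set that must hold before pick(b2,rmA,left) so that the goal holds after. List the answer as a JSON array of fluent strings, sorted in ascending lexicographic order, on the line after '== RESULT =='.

Regress:
  G ∩ del = {}  (empty — regression defined)
  G \ add = {ball_in(b5,rmA), carry(b2,left)} \ {carry(b2,left)} = {ball_in(b5,rmA)}
  ∪ pre   = {ball_in(b5,rmA)} ∪ {ball_in(b2,rmA), free(left), robot_in(rmA)}
          = {ball_in(b2,rmA), ball_in(b5,rmA), free(left), robot_in(rmA)}

== RESULT ==
["ball_in(b2,rmA)", "ball_in(b5,rmA)", "free(left)", "robot_in(rmA)"]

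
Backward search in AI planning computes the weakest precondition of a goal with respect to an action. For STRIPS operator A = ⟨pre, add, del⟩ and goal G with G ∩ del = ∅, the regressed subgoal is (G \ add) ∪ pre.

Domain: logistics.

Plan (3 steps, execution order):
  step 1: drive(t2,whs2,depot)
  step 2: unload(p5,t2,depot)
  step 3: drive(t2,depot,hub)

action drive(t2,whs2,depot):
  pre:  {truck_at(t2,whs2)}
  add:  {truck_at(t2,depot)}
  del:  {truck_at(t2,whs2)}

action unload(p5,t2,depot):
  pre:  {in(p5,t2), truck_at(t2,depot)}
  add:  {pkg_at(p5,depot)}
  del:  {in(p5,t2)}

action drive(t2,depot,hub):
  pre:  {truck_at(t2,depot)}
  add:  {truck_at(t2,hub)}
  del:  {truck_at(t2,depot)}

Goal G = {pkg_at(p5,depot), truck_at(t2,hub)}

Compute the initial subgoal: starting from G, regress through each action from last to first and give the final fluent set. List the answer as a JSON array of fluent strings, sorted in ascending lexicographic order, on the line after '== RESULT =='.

Regress step by step:
  through step 3 (drive(t2,depot,hub)): drop {truck_at(t2,hub)}, keep {pkg_at(p5,depot)}, require {truck_at(t2,depot)}
    → {pkg_at(p5,depot), truck_at(t2,depot)}
  through step 2 (unload(p5,t2,depot)): drop {pkg_at(p5,depot)}, keep {truck_at(t2,depot)}, require {in(p5,t2), truck_at(t2,depot)}
    → {in(p5,t2), truck_at(t2,depot)}
  through step 1 (drive(t2,whs2,depot)): drop {truck_at(t2,depot)}, keep {in(p5,t2)}, require {truck_at(t2,whs2)}
    → {in(p5,t2), truck_at(t2,whs2)}

== RESULT ==
["in(p5,t2)", "truck_at(t2,whs2)"]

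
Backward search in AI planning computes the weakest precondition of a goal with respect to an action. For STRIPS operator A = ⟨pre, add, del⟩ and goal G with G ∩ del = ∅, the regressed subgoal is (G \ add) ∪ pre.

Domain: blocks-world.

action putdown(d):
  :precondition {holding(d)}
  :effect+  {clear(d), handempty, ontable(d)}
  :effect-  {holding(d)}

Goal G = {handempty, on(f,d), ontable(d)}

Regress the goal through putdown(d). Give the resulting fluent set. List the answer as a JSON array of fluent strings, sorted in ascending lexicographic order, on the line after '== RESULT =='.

Regress:
  G ∩ del = {}  (empty — regression defined)
  G \ add = {handempty, on(f,d), ontable(d)} \ {clear(d), handempty, ontable(d)} = {on(f,d)}
  ∪ pre   = {on(f,d)} ∪ {holding(d)}
          = {holding(d), on(f,d)}

== RESULT ==
["holding(d)", "on(f,d)"]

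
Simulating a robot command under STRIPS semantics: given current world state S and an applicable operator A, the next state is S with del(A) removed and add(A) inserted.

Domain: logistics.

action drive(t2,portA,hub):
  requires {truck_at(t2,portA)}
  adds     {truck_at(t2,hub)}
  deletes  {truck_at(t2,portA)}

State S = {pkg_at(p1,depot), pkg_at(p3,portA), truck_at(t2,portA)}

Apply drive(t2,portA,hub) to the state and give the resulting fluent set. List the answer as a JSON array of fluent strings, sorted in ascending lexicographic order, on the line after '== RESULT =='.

Compute (S \ del) ∪ add:
  pre ⊆ S: {truck_at(t2,portA)} ⊆ S  — applicable
  S \ del = {pkg_at(p1,depot), pkg_at(p3,portA)}
  ∪ add   = {pkg_at(p1,depot), pkg_at(p3,portA), truck_at(t2,hub)}

== RESULT ==
["pkg_at(p1,depot)", "pkg_at(p3,portA)", "truck_at(t2,hub)"]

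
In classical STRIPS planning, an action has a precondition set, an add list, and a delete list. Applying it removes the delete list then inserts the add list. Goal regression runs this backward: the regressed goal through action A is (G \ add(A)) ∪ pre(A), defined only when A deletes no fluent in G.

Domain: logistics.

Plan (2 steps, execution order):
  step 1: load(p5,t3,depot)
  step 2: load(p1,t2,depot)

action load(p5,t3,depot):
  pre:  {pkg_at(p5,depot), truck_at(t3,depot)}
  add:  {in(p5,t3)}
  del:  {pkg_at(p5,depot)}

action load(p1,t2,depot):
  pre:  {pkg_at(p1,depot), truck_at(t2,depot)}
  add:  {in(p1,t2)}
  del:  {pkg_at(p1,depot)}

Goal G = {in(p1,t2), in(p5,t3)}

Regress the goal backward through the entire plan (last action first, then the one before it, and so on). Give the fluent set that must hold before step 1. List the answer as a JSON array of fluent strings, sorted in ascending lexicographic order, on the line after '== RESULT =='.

Work backward from the goal:
  through step 2 (load(p1,t2,depot)): drop {in(p1,t2)}, keep {in(p5,t3)}, require {pkg_at(p1,depot), truck_at(t2,depot)}
    → {in(p5,t3), pkg_at(p1,depot), truck_at(t2,depot)}
  through step 1 (load(p5,t3,depot)): drop {in(p5,t3)}, keep {pkg_at(p1,depot), truck_at(t2,depot)}, require {pkg_at(p5,depot), truck_at(t3,depot)}
    → {pkg_at(p1,depot), pkg_at(p5,depot), truck_at(t2,depot), truck_at(t3,depot)}

== RESULT ==
["pkg_at(p1,depot)", "pkg_at(p5,depot)", "truck_at(t2,depot)", "truck_at(t3,depot)"]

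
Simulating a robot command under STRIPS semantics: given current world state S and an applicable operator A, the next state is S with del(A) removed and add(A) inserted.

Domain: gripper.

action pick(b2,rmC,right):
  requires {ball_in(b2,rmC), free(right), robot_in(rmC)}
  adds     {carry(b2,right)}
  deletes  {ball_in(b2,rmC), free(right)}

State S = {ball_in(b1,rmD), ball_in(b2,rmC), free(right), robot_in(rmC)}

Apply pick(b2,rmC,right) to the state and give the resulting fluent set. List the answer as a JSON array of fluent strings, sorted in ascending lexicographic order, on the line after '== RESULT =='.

Progress:
  pre ⊆ S: {ball_in(b2,rmC), free(right), robot_in(rmC)} ⊆ S  — applicable
  S \ del = {ball_in(b1,rmD), robot_in(rmC)}
  ∪ add   = {ball_in(b1,rmD), carry(b2,right), robot_in(rmC)}

== RESULT ==
["ball_in(b1,rmD)", "carry(b2,right)", "robot_in(rmC)"]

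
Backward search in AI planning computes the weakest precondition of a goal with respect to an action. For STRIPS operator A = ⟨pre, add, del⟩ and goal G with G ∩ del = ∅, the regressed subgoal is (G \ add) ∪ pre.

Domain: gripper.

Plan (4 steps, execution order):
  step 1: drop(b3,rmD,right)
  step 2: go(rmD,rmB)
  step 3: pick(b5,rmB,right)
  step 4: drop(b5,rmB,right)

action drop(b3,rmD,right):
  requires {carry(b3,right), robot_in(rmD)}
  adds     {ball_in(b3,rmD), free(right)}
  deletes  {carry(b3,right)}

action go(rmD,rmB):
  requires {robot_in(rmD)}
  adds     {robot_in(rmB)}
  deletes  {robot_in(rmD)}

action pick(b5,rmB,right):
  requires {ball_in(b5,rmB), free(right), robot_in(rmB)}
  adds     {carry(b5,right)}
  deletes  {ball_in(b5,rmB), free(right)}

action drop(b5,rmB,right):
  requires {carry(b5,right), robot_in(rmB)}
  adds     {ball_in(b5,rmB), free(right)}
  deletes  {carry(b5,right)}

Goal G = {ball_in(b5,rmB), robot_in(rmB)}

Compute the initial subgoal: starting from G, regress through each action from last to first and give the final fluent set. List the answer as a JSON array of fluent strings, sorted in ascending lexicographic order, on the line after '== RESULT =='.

Work backward from the goal:
  through step 4 (drop(b5,rmB,right)): drop {ball_in(b5,rmB)}, keep {robot_in(rmB)}, require {carry(b5,right), robot_in(rmB)}
    → {carry(b5,right), robot_in(rmB)}
  through step 3 (pick(b5,rmB,right)): drop {carry(b5,right)}, keep {robot_in(rmB)}, require {ball_in(b5,rmB), free(right), robot_in(rmB)}
    → {ball_in(b5,rmB), free(right), robot_in(rmB)}
  through step 2 (go(rmD,rmB)): drop {robot_in(rmB)}, keep {ball_in(b5,rmB), free(right)}, require {robot_in(rmD)}
    → {ball_in(b5,rmB), free(right), robot_in(rmD)}
  through step 1 (drop(b3,rmD,right)): drop {free(right)}, keep {ball_in(b5,rmB), robot_in(rmD)}, require {carry(b3,right), robot_in(rmD)}
    → {ball_in(b5,rmB), carry(b3,right), robot_in(rmD)}

== RESULT ==
["ball_in(b5,rmB)", "carry(b3,right)", "robot_in(rmD)"]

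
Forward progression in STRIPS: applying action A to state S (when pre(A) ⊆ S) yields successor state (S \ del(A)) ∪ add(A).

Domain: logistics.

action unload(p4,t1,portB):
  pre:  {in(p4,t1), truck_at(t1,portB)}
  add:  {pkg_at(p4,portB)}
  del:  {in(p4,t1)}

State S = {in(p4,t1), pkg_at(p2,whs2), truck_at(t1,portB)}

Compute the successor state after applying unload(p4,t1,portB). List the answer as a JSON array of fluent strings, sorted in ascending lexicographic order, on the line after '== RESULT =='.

Compute (S \ del) ∪ add:
  pre ⊆ S: {in(p4,t1), truck_at(t1,portB)} ⊆ S  — applicable
  S \ del = {pkg_at(p2,whs2), truck_at(t1,portB)}
  ∪ add   = {pkg_at(p2,whs2), pkg_at(p4,portB), truck_at(t1,portB)}

== RESULT ==
["pkg_at(p2,whs2)", "pkg_at(p4,portB)", "truck_at(t1,portB)"]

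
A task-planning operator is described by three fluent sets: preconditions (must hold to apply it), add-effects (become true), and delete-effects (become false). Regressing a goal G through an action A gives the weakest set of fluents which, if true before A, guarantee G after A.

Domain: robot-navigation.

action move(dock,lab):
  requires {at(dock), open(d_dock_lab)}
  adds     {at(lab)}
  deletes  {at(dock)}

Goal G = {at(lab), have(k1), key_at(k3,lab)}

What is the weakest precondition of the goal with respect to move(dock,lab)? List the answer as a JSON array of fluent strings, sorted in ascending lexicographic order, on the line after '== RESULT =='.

Regress:
  G ∩ del = {}  (empty — regression defined)
  G \ add = {at(lab), have(k1), key_at(k3,lab)} \ {at(lab)} = {have(k1), key_at(k3,lab)}
  ∪ pre   = {have(k1), key_at(k3,lab)} ∪ {at(dock), open(d_dock_lab)}
          = {at(dock), have(k1), key_at(k3,lab), open(d_dock_lab)}

== RESULT ==
["at(dock)", "have(k1)", "key_at(k3,lab)", "open(d_dock_lab)"]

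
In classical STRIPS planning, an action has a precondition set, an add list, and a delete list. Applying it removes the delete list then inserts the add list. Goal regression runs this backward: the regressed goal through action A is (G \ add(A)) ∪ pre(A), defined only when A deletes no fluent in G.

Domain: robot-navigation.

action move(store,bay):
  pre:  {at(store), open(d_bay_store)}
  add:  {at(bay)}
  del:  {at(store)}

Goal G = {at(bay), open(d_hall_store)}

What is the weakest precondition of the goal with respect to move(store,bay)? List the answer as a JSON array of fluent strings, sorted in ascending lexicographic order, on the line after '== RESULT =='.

Regress:
  G ∩ del = {}  (empty — regression defined)
  G \ add = {at(bay), open(d_hall_store)} \ {at(bay)} = {open(d_hall_store)}
  ∪ pre   = {open(d_hall_store)} ∪ {at(store), open(d_bay_store)}
          = {at(store), open(d_bay_store), open(d_hall_store)}

== RESULT ==
["at(store)", "open(d_bay_store)", "open(d_hall_store)"]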